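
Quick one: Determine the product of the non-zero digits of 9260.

108

9×2×6 = 108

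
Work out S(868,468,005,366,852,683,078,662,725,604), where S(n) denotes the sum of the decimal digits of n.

8+6+8+4+6+8+0+0+5+3+6+6+8+5+2+6+8+3+0+7+8+6+6+2+7+2+5+6+0+4 = 145

145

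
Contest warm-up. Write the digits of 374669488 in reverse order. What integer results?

Reversing 374669488 gives 884966473.

884966473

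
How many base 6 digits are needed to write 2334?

2334 in base 6 is 14450, which has 5 digits.

5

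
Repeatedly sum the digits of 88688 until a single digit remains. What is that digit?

2

8+8+6+8+8 = 38
3+8 = 11
1+1 = 2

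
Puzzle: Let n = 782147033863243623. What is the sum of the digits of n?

72

7+8+2+1+4+7+0+3+3+8+6+3+2+4+3+6+2+3 = 72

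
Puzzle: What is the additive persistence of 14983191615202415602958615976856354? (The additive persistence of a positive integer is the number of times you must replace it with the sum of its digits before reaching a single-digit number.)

3

14983191615202415602958615976856354 → 157 → 13 → 4 (3 steps)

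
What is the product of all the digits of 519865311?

32400

5×1×9×8×6×5×3×1×1 = 32400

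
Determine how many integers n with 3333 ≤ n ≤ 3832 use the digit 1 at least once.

The integers in [3333, 3832] that use the digit 1 at least once: 3341, 3351, 3361, 3371, 3381, 3391, …, 3821, 3831.
95 qualify.

95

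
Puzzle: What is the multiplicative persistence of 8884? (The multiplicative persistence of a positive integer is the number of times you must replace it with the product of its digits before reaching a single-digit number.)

8884 → 2048 → 0 (2 steps)

2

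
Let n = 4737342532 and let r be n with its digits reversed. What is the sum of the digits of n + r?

62

Reversal of 4737342532 is 2352437374; 4737342532 + 2352437374 = 7089779906.
Digit sum of 7089779906: 7+0+8+9+7+7+9+9+0+6 = 62.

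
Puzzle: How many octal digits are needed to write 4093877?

8

4093877 in base 8 is 17473665, which has 8 digits.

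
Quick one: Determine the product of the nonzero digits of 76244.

7×6×2×4×4 = 1344

1344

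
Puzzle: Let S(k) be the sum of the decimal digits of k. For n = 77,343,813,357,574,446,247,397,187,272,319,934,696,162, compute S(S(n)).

First digit sum: 199.
1+9+9 = 19.

19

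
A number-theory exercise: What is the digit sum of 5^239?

794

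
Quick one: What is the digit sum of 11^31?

11^31 = 191943424957750480504146841291811
Sum of its 33 digits: 137.

137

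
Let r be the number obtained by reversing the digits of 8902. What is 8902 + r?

Reverse of 8902 is 2098.
8902 + 2098 = 11000

11000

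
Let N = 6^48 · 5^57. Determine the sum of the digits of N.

135

6^48 · 5^57 = 155793834134516620826876953125000000000000000000000000000000000000000000000000
Sum of its 78 digits: 135.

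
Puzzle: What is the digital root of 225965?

2+2+5+9+6+5 = 29
2+9 = 11
1+1 = 2
(Equivalently, 225965 mod 9 = 2.)

2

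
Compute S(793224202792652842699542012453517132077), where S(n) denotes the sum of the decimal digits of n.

7+9+3+2+2+4+2+0+2+7+9+2+6+5+2+8+4+2+6+9+9+5+4+2+0+1+2+4+5+3+5+1+7+1+3+2+0+7+7 = 159

159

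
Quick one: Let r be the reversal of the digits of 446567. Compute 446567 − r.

-319077

Reverse of 446567 is 765644.
446567 − 765644 = -319077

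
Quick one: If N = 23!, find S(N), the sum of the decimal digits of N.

99

23! = 25852016738884976640000
Sum of its 23 digits: 99.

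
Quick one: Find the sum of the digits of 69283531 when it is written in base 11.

31

69283531 in base 11 is 36121819.
Digit sum: 3+6+1+2+1+8+1+9 = 31.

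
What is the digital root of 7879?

4

7+8+7+9 = 31
3+1 = 4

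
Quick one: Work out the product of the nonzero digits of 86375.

5040

8×6×3×7×5 = 5040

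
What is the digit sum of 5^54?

5^54 = 55511151231257827021181583404541015625
Sum of its 38 digits: 127.

127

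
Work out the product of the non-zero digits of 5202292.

5×2×2×2×9×2 = 720

720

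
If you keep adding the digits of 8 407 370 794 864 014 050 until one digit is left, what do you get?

8+4+0+7+3+7+0+7+9+4+8+6+4+0+1+4+0+5+0 = 77
7+7 = 14
1+4 = 5

5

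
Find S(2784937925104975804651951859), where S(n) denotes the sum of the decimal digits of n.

143

2+7+8+4+9+3+7+9+2+5+1+0+4+9+7+5+8+0+4+6+5+1+9+5+1+8+5+9 = 143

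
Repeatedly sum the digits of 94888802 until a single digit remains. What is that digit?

9+4+8+8+8+8+0+2 = 47
4+7 = 11
1+1 = 2

2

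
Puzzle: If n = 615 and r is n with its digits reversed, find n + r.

Reverse of 615 is 516.
615 + 516 = 1131

1131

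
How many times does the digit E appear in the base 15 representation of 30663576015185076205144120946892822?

6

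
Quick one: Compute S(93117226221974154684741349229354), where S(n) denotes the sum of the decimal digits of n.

9+3+1+1+7+2+2+6+2+2+1+9+7+4+1+5+4+6+8+4+7+4+1+3+4+9+2+2+9+3+5+4 = 137

137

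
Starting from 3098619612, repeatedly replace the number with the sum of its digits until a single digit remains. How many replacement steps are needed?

3098619612 → 45 → 9 (2 steps)

2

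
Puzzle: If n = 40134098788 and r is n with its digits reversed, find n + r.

128923141892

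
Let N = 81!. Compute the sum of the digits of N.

81! = 5797126020747367985879734231578109105412357244731625958745865049716390179693892056256184534249745940480000000000000000000
Sum of its 121 digits: 486.

486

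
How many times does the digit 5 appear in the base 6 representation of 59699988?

59699988 in base 6 is 5531324500.
The digit 5 appears 3 times.

3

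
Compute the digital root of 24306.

2+4+3+0+6 = 15
1+5 = 6

6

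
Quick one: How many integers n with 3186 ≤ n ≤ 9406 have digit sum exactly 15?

The integers in [3186, 9406] that have digit sum exactly 15: 3192, 3219, 3228, 3237, 3246, 3255, …, 9330, 9402.
350 qualify.

350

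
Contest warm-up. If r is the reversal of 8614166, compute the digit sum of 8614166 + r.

Reversal of 8614166 is 6614168; 8614166 + 6614168 = 15228334.
Digit sum of 15228334: 1+5+2+2+8+3+3+4 = 28.

28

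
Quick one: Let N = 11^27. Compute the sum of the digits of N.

11^27 = 13109994191499930367061460371
Sum of its 29 digits: 125.

125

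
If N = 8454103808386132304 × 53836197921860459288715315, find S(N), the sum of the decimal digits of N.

180

8454103808386132304 × 53836197921860459288715315 = 455136805880230090459525107081069365781035760
Sum of its 45 digits: 180.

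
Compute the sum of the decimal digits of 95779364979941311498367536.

145

9+5+7+7+9+3+6+4+9+7+9+9+4+1+3+1+1+4+9+8+3+6+7+5+3+6 = 145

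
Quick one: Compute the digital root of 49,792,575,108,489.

6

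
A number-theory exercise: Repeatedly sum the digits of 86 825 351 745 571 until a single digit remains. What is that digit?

4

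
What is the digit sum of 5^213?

710

5^213 = 75964541966078389979785938156495657233767726668959559730238239926632065845158489272264951454171308800744221063905303736873975140042603015899658203125
Sum of its 149 digits: 710.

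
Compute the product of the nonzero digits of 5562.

300

5×5×6×2 = 300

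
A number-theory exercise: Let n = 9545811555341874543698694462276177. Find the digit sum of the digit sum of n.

First digit sum: 171.
1+7+1 = 9.

9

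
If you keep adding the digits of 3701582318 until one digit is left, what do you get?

2

3+7+0+1+5+8+2+3+1+8 = 38
3+8 = 11
1+1 = 2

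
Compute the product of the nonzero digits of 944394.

9×4×4×3×9×4 = 15552

15552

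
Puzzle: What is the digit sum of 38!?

108

38! = 523022617466601111760007224100074291200000000
Sum of its 45 digits: 108.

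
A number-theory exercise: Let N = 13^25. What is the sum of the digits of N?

13^25 = 7056410014866816666030739693
Sum of its 28 digits: 121.

121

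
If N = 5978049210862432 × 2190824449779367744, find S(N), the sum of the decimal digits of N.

5978049210862432 × 2190824449779367744 = 13096856373141671128190801922193408
Sum of its 35 digits: 139.

139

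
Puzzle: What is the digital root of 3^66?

The digital root of n equals n mod 9 (or 9 when 9 | n), so we need 3^66 mod 9.
3^66 ≡ 0 (mod 9), so the digital root is 9.

9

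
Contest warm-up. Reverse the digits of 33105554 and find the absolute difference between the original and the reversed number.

12444579

Reverse of 33105554 is 45550133.
|33105554 − 45550133| = 12444579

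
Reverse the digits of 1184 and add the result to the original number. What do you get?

5995

Reverse of 1184 is 4811.
1184 + 4811 = 5995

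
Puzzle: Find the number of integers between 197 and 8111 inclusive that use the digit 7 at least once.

2880

The integers in [197, 8111] that use the digit 7 at least once: 197, 207, 217, 227, 237, 247, …, 8097, 8107.
2880 qualify.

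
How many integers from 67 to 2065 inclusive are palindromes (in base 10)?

104

The integers in [67, 2065] that are palindromes (in base 10): 77, 88, 99, 101, 111, 121, …, 1991, 2002.
104 qualify.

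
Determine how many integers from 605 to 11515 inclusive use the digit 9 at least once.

3692

The integers in [605, 11515] that use the digit 9 at least once: 609, 619, 629, 639, 649, 659, …, 11499, 11509.
3692 qualify.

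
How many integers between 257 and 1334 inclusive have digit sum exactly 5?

The integers in [257, 1334] that have digit sum exactly 5: 302, 311, 320, 401, 410, 500, …, 1301, 1310.
20 qualify.

20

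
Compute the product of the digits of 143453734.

1×4×3×4×5×3×7×3×4 = 60480

60480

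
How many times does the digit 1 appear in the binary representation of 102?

4

102 in base 2 is 1100110.
The digit 1 appears 4 times.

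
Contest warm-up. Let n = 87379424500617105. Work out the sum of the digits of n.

69

8+7+3+7+9+4+2+4+5+0+0+6+1+7+1+0+5 = 69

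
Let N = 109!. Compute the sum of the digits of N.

109! = 144385958320249358220488210246279753379312820313396029159834075622223337844983482099636001195615259277084033387619818092804737714758384244334160217374720000000000000000000000000
Sum of its 177 digits: 657.

657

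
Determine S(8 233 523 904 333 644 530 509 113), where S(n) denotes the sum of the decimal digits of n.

8+2+3+3+5+2+3+9+0+4+3+3+3+6+4+4+5+3+0+5+0+9+1+1+3 = 89

89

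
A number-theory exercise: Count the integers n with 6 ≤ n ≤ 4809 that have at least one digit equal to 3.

The integers in [6, 4809] that have at least one digit equal to 3: 13, 23, 30, 31, 32, 33, …, 4793, 4803.
2046 qualify.

2046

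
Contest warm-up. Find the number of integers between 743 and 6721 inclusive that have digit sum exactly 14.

The integers in [743, 6721] that have digit sum exactly 14: 743, 752, 761, 770, 806, 815, …, 6701, 6710.
396 qualify.

396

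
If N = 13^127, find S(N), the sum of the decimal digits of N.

598

13^127 = 2956689663122075976114506854285902675703084329668267513354292673603408564330231932734973244922155356217475711246189330255902747143246023506117
Sum of its 142 digits: 598.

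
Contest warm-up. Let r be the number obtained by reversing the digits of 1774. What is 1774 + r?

Reverse of 1774 is 4771.
1774 + 4771 = 6545

6545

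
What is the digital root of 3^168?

9

The digital root of n equals n mod 9 (or 9 when 9 | n), so we need 3^168 mod 9.
3^168 ≡ 0 (mod 9), so the digital root is 9.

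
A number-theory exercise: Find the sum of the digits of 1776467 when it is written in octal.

1776467 in base 8 is 6615523.
Digit sum: 6+6+1+5+5+2+3 = 28.

28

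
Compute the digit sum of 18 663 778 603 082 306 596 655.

1+8+6+6+3+7+7+8+6+0+3+0+8+2+3+0+6+5+9+6+6+5+5 = 110

110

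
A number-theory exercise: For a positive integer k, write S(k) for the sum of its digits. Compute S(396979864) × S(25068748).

S(396979864) = 3+9+6+9+7+9+8+6+4 = 61.
S(25068748) = 2+5+0+6+8+7+4+8 = 40.
61 · 40 = 2440.

2440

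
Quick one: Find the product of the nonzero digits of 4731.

84

4×7×3×1 = 84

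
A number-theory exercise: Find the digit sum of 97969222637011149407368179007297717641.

9+7+9+6+9+2+2+2+6+3+7+0+1+1+1+4+9+4+0+7+3+6+8+1+7+9+0+0+7+2+9+7+7+1+7+6+4+1 = 174

174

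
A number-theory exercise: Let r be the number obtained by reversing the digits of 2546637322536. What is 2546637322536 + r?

8898874688988

Reverse of 2546637322536 is 6352237366452.
2546637322536 + 6352237366452 = 8898874688988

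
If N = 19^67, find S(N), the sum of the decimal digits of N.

397

19^67 = 47477874031374283688152885768007016140999246110209780956677425527590451521627915156939
Sum of its 86 digits: 397.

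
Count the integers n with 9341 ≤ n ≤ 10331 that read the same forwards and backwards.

The integers in [9341, 10331] that read the same forwards and backwards: 9449, 9559, 9669, 9779, 9889, 9999, 10001, 10101, 10201, 10301.
10 qualify.

10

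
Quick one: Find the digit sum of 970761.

9+7+0+7+6+1 = 30

30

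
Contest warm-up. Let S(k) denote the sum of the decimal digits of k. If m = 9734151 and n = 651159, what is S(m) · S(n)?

S(9734151) = 9+7+3+4+1+5+1 = 30.
S(651159) = 6+5+1+1+5+9 = 27.
30 · 27 = 810.

810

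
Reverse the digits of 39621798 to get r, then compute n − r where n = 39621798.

-50090895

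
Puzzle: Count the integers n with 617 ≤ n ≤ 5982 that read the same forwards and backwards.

87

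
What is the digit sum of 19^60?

19^60 = 53114861964971781805211413858120662813570892087695571452312606929382350146801
Sum of its 77 digits: 325.

325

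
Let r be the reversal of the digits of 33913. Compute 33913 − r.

Reverse of 33913 is 31933.
33913 − 31933 = 1980

1980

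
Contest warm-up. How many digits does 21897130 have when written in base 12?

21897130 in base 12 is 73BBB4A, which has 7 digits.

7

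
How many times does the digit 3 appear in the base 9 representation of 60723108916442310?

4

60723108916442310 in base 9 is 356831615006873853.
The digit 3 appears 4 times.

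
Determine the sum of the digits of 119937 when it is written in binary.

119937 in base 2 is 11101010010000001.
Digit sum: 1+1+1+0+1+0+1+0+0+1+0+0+0+0+0+0+1 = 7.

7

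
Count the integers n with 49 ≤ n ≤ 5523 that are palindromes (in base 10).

The integers in [49, 5523] that are palindromes (in base 10): 55, 66, 77, 88, 99, 101, …, 5335, 5445.
140 qualify.

140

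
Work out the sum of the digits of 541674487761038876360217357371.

137

5+4+1+6+7+4+4+8+7+7+6+1+0+3+8+8+7+6+3+6+0+2+1+7+3+5+7+3+7+1 = 137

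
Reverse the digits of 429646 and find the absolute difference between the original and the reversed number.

Reverse of 429646 is 646924.
|429646 − 646924| = 217278

217278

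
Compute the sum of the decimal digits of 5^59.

191

5^59 = 173472347597680709441192448139190673828125
Sum of its 42 digits: 191.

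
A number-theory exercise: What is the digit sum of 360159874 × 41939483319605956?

100

360159874 × 41939483319605956 = 15104919028014382842609544
Sum of its 26 digits: 100.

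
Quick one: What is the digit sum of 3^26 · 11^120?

612

3^26 · 11^120 = 235654014004243875295389690032359496735279301231990736548901378992870238454292252212719330119355193680054093193212945909652035678567989129
Sum of its 138 digits: 612.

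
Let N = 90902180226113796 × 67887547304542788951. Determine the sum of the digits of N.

90902180226113796 × 67887547304542788951 = 6171126060186374441085551234137467996
Sum of its 37 digits: 153.

153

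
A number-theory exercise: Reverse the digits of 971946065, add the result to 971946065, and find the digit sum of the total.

40

Reversal of 971946065 is 560649179; 971946065 + 560649179 = 1532595244.
Digit sum of 1532595244: 1+5+3+2+5+9+5+2+4+4 = 40.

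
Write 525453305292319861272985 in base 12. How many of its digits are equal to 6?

2

525453305292319861272985 in base 12 is B5086A265B132739824821.
The digit 6 appears 2 times.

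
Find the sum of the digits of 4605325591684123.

4+6+0+5+3+2+5+5+9+1+6+8+4+1+2+3 = 64

64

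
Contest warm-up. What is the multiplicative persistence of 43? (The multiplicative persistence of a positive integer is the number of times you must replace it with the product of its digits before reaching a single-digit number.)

2

43 → 12 → 2 (2 steps)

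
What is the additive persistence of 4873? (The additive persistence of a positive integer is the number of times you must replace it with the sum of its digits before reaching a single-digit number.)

2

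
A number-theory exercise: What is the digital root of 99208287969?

9+9+2+0+8+2+8+7+9+6+9 = 69
6+9 = 15
1+5 = 6
(Equivalently, 99208287969 mod 9 = 6.)

6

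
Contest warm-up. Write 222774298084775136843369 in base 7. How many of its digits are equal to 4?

3

222774298084775136843369 in base 7 is 3250550630606566313255642442.
The digit 4 appears 3 times.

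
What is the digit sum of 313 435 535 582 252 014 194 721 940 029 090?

3+1+3+4+3+5+5+3+5+5+8+2+2+5+2+0+1+4+1+9+4+7+2+1+9+4+0+0+2+9+0+9+0 = 118

118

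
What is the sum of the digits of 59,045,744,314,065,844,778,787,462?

5+9+0+4+5+7+4+4+3+1+4+0+6+5+8+4+4+7+7+8+7+8+7+4+6+2 = 129

129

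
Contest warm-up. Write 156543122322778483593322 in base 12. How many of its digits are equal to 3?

156543122322778483593322 in base 12 is 349BB0920131813A40008A.
The digit 3 appears 3 times.

3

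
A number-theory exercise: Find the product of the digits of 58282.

1280

5×8×2×8×2 = 1280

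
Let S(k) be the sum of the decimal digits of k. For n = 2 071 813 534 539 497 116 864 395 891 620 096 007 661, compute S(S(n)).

First digit sum: 175.
1+7+5 = 13.

13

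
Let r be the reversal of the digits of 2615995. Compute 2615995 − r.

Reverse of 2615995 is 5995162.
2615995 − 5995162 = -3379167

-3379167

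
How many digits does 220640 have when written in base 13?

5

220640 in base 13 is 79574, which has 5 digits.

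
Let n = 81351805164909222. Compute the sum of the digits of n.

66

8+1+3+5+1+8+0+5+1+6+4+9+0+9+2+2+2 = 66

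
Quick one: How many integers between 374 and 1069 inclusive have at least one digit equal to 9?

The integers in [374, 1069] that have at least one digit equal to 9: 379, 389, 390, 391, 392, 393, …, 1059, 1069.
214 qualify.

214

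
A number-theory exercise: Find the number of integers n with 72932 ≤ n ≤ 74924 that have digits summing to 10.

The integers in [72932, 74924] that have digits summing to 10: 73000.
1 qualifies.

1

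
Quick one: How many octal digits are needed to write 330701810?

10

330701810 in base 8 is 2355415762, which has 10 digits.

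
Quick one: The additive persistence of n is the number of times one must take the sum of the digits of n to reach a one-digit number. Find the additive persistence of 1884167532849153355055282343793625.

1884167532849153355055282343793625 → 152 → 8 (2 steps)

2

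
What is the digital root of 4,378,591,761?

6

4+3+7+8+5+9+1+7+6+1 = 51
5+1 = 6
(Equivalently, 4,378,591,761 mod 9 = 6.)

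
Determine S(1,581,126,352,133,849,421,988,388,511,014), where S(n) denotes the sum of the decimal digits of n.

1+5+8+1+1+2+6+3+5+2+1+3+3+8+4+9+4+2+1+9+8+8+3+8+8+5+1+1+0+1+4 = 125

125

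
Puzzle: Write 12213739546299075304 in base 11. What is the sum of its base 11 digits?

74

12213739546299075304 in base 11 is 2218965901009752503.
Digit sum: 2+2+1+8+9+6+5+9+0+1+0+0+9+7+5+2+5+0+3 = 74.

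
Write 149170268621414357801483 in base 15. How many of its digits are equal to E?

149170268621414357801483 in base 15 is 6AE03DB20A1875A72CA8.
The digit E appears 1 time.

1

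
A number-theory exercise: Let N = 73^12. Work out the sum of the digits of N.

73^12 = 22902048046490258711521
Sum of its 23 digits: 82.

82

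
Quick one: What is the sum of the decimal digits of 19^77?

19^77 = 291089991465885207157110469823613808301508452017686087349124177032138857687247167996791522348031139
Sum of its 99 digits: 442.

442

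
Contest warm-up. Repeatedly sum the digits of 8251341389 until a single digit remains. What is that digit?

8

8+2+5+1+3+4+1+3+8+9 = 44
4+4 = 8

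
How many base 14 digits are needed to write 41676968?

7

41676968 in base 14 is 576C584, which has 7 digits.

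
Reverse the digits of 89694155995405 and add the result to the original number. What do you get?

140154111145103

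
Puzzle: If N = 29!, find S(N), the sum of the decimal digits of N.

126

29! = 8841761993739701954543616000000
Sum of its 31 digits: 126.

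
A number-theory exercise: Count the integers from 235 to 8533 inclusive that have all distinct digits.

The integers in [235, 8533] that have all distinct digits: 235, 236, 237, 238, 239, 240, …, 8531, 8532.
4389 qualify.

4389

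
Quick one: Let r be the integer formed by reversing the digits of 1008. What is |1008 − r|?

6993

Reverse of 1008 is 8001.
|1008 − 8001| = 6993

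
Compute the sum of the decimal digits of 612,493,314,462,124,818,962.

6+1+2+4+9+3+3+1+4+4+6+2+1+2+4+8+1+8+9+6+2 = 86

86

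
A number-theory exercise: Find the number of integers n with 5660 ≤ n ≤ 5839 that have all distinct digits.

105

The integers in [5660, 5839] that have all distinct digits: 5670, 5671, 5672, 5673, 5674, 5678, …, 5837, 5839.
105 qualify.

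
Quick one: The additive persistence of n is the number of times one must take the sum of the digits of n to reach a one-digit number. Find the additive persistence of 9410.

9410 → 14 → 5 (2 steps)

2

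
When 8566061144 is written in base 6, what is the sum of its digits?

8566061144 in base 6 is 3534000230252.
Digit sum: 3+5+3+4+0+0+0+2+3+0+2+5+2 = 29.

29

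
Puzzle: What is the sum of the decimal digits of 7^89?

364

7^89 = 1635782513474434908477160959077878011007714974754996979744938053160034289607
Sum of its 76 digits: 364.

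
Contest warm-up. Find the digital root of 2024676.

9

2+0+2+4+6+7+6 = 27
2+7 = 9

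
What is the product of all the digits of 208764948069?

0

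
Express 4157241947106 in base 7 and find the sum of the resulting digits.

48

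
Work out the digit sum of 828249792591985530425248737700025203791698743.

211

8+2+8+2+4+9+7+9+2+5+9+1+9+8+5+5+3+0+4+2+5+2+4+8+7+3+7+7+0+0+0+2+5+2+0+3+7+9+1+6+9+8+7+4+3 = 211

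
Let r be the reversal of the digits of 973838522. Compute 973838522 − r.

748000143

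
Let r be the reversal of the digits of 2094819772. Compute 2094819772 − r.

-684365130

Reverse of 2094819772 is 2779184902.
2094819772 − 2779184902 = -684365130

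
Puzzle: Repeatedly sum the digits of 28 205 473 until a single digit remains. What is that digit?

2+8+2+0+5+4+7+3 = 31
3+1 = 4

4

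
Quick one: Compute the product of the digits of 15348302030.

0

1×5×3×4×8×3×0×2×0×3×0 = 0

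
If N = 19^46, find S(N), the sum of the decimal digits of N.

244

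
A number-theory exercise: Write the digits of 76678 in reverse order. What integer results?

87667

Reversing 76678 gives 87667.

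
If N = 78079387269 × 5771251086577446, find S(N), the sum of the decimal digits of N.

78079387269 × 5771251086577446 = 450615748615517453994934974
Sum of its 27 digits: 135.

135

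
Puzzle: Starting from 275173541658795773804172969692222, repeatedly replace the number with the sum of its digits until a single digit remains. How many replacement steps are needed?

2

275173541658795773804172969692222 → 161 → 8 (2 steps)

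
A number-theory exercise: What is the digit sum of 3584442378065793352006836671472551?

3+5+8+4+4+4+2+3+7+8+0+6+5+7+9+3+3+5+2+0+0+6+8+3+6+6+7+1+4+7+2+5+5+1 = 149

149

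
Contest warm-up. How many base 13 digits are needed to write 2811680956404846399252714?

22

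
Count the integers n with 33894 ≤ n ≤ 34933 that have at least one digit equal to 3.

The integers in [33894, 34933] that have at least one digit equal to 3: 33894, 33895, 33896, 33897, 33898, 33899, …, 34932, 34933.
1040 qualify.

1040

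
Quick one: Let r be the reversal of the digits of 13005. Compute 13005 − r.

-37026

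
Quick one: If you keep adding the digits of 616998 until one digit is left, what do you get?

3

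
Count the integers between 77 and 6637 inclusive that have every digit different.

3524

The integers in [77, 6637] that have every digit different: 78, 79, 80, 81, 82, 83, …, 6597, 6598.
3524 qualify.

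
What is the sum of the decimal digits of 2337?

15

2+3+3+7 = 15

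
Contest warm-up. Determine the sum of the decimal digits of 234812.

2+3+4+8+1+2 = 20

20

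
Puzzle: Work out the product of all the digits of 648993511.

233280

6×4×8×9×9×3×5×1×1 = 233280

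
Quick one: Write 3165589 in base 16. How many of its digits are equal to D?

1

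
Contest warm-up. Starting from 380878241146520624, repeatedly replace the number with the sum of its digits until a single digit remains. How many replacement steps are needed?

2

380878241146520624 → 71 → 8 (2 steps)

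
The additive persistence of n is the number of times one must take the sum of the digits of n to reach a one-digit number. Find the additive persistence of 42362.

2

42362 → 17 → 8 (2 steps)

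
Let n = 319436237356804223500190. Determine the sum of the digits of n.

3+1+9+4+3+6+2+3+7+3+5+6+8+0+4+2+2+3+5+0+0+1+9+0 = 86

86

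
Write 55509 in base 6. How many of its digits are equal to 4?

1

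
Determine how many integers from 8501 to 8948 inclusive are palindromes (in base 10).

4

The integers in [8501, 8948] that are palindromes (in base 10): 8558, 8668, 8778, 8888.
4 qualify.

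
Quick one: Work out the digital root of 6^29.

9

The digital root of n equals n mod 9 (or 9 when 9 | n), so we need 6^29 mod 9.
6^29 ≡ 0 (mod 9), so the digital root is 9.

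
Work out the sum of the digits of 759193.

7+5+9+1+9+3 = 34

34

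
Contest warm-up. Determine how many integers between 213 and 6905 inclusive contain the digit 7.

The integers in [213, 6905] that contain the digit 7: 217, 227, 237, 247, 257, 267, …, 6887, 6897.
1839 qualify.

1839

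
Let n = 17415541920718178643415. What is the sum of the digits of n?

94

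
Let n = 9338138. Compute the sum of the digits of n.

35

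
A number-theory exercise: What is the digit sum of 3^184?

414

3^184 = 6170365191715177779482467945369860501784408913594010934644126825341528124785676079587681
Sum of its 88 digits: 414.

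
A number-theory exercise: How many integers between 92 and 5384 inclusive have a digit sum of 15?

398

The integers in [92, 5384] that have a digit sum of 15: 96, 159, 168, 177, 186, 195, …, 5361, 5370.
398 qualify.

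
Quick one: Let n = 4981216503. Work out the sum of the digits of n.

39

4+9+8+1+2+1+6+5+0+3 = 39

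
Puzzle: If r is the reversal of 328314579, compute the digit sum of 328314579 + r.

30

Reversal of 328314579 is 975413823; 328314579 + 975413823 = 1303728402.
Digit sum of 1303728402: 1+3+0+3+7+2+8+4+0+2 = 30.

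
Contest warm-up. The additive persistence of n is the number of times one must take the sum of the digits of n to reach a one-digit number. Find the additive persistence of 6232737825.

6232737825 → 45 → 9 (2 steps)

2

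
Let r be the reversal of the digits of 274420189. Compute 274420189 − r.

-706604283

Reverse of 274420189 is 981024472.
274420189 − 981024472 = -706604283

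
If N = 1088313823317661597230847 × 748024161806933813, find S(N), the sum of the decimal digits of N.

1088313823317661597230847 × 748024161806933813 = 814085035470093275940853233391524610929611
Sum of its 42 digits: 167.

167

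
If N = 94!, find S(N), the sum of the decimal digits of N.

549

94! = 108736615665674308027365285256786601004186803580182872307497374434045199869417927630229109214583415458560865651202385340530688000000000000000000000
Sum of its 147 digits: 549.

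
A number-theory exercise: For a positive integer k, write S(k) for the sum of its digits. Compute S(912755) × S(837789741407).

1885

S(912755) = 9+1+2+7+5+5 = 29.
S(837789741407) = 8+3+7+7+8+9+7+4+1+4+0+7 = 65.
29 · 65 = 1885.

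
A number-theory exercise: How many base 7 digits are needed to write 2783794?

8

2783794 in base 7 is 32443006, which has 8 digits.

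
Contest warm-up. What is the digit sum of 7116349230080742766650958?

109

7+1+1+6+3+4+9+2+3+0+0+8+0+7+4+2+7+6+6+6+5+0+9+5+8 = 109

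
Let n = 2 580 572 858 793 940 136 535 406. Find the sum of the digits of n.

115

2+5+8+0+5+7+2+8+5+8+7+9+3+9+4+0+1+3+6+5+3+5+4+0+6 = 115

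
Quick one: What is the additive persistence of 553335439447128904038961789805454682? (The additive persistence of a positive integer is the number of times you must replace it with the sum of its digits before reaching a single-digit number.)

3

553335439447128904038961789805454682 → 172 → 10 → 1 (3 steps)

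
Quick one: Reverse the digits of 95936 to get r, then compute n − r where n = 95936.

31977

Reverse of 95936 is 63959.
95936 − 63959 = 31977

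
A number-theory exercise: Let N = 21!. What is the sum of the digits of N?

21! = 51090942171709440000
Sum of its 20 digits: 63.

63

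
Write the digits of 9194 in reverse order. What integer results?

Reversing 9194 gives 4919.

4919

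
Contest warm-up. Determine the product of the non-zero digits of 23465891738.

2×3×4×6×5×8×9×1×7×3×8 = 8709120

8709120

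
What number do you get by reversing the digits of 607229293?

Reversing 607229293 gives 392922706.

392922706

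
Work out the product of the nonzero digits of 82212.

64

8×2×2×1×2 = 64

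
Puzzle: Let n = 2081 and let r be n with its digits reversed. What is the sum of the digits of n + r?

Reversal of 2081 is 1802; 2081 + 1802 = 3883.
Digit sum of 3883: 3+8+8+3 = 22.

22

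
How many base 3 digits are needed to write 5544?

5544 in base 3 is 21121100, which has 8 digits.

8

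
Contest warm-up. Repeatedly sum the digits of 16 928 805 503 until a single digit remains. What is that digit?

2

1+6+9+2+8+8+0+5+5+0+3 = 47
4+7 = 11
1+1 = 2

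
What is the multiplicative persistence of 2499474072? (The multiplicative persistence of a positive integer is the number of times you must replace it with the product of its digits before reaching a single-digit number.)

1

2499474072 → 0 (1 step)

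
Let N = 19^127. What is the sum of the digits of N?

730

19^127 = 2521780725566763417449426358253347722379776471994859648795066200012300115931622857584045597345874313649668072398824688768543100282714301758411561017086199603802139
Sum of its 163 digits: 730.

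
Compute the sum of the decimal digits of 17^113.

647

17^113 = 10983180368347721376504386678048226190020688880888003889655510996581868816930139718155532922207845524284376730618271605950983326957831601937
Sum of its 140 digits: 647.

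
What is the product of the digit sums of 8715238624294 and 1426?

S(8715238624294) = 8+7+1+5+2+3+8+6+2+4+2+9+4 = 61.
S(1426) = 1+4+2+6 = 13.
61 · 13 = 793.

793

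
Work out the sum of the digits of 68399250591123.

63

6+8+3+9+9+2+5+0+5+9+1+1+2+3 = 63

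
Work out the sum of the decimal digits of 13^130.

706

13^130 = 6495847189879200919523571558866128178519676272281183726839381003906688615833519556218736219093975317609794137607877958572218335473711513642939049
Sum of its 145 digits: 706.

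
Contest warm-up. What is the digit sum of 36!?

171

36! = 371993326789901217467999448150835200000000
Sum of its 42 digits: 171.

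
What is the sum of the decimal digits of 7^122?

490

7^122 = 12646224338478114526347973053245446797952865873528877847652749322870464818428554425917411639101337928049
Sum of its 104 digits: 490.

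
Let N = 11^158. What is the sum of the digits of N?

733

11^158 = 346772185050725846145451375314568051523845073986014163299111455180501106568160191501493959014980689917099557681390762780107590087905664722260066592755355918788247881
Sum of its 165 digits: 733.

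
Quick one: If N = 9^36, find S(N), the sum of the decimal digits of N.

162

9^36 = 22528399544939174411840147874772641
Sum of its 35 digits: 162.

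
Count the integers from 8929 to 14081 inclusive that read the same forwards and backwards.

52

The integers in [8929, 14081] that read the same forwards and backwards: 8998, 9009, 9119, 9229, 9339, 9449, …, 13931, 14041.
52 qualify.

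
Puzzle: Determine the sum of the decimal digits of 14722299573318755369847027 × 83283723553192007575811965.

234

14722299573318755369847027 × 83283723553192007575811965 = 1226127927731555870023824529460559249979107366278055
Sum of its 52 digits: 234.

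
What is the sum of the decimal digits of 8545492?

37

8+5+4+5+4+9+2 = 37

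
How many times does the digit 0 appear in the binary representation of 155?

155 in base 2 is 10011011.
The digit 0 appears 3 times.

3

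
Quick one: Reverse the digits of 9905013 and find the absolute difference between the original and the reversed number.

6799914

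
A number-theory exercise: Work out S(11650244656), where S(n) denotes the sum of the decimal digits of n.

40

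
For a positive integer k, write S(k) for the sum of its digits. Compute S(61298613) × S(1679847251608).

2304

S(61298613) = 6+1+2+9+8+6+1+3 = 36.
S(1679847251608) = 1+6+7+9+8+4+7+2+5+1+6+0+8 = 64.
36 · 64 = 2304.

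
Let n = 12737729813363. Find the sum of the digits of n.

62

1+2+7+3+7+7+2+9+8+1+3+3+6+3 = 62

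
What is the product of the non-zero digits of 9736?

1134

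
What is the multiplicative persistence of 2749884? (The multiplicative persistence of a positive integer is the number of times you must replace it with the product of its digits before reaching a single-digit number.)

2

2749884 → 129024 → 0 (2 steps)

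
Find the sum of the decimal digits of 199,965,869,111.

1+9+9+9+6+5+8+6+9+1+1+1 = 65

65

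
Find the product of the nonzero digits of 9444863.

9×4×4×4×8×6×3 = 82944

82944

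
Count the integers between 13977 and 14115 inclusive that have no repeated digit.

The integers in [13977, 14115] that have no repeated digit: 13978, 13980, 13982, 13984, 13985, 13986, …, 14097, 14098.
49 qualify.

49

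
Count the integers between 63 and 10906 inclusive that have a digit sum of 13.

The integers in [63, 10906] that have a digit sum of 13: 67, 76, 85, 94, 139, 148, …, 10840, 10903.
548 qualify.

548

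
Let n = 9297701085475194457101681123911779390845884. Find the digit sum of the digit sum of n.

2

First digit sum: 200.
2+0+0 = 2.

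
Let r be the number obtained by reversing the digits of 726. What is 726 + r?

Reverse of 726 is 627.
726 + 627 = 1353

1353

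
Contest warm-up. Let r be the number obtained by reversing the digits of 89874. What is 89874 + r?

Reverse of 89874 is 47898.
89874 + 47898 = 137772

137772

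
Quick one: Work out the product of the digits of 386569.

3×8×6×5×6×9 = 38880

38880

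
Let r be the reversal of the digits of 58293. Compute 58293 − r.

Reverse of 58293 is 39285.
58293 − 39285 = 19008

19008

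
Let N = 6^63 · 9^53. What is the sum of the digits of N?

450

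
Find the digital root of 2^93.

8

The digital root of n equals n mod 9 (or 9 when 9 | n), so we need 2^93 mod 9.
2^93 ≡ 8 (mod 9), so the digital root is 8.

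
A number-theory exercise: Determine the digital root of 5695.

5+6+9+5 = 25
2+5 = 7

7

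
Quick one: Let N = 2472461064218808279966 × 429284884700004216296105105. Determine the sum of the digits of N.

186

2472461064218808279966 × 429284884700004216296105105 = 1061390162878420832664564719444830305370201826430
Sum of its 49 digits: 186.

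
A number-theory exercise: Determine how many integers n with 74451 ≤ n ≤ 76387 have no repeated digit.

665

The integers in [74451, 76387] that have no repeated digit: 74501, 74502, 74503, 74506, 74508, 74509, …, 76384, 76385.
665 qualify.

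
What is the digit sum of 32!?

32! = 263130836933693530167218012160000000
Sum of its 36 digits: 108.

108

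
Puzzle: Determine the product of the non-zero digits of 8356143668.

2488320

8×3×5×6×1×4×3×6×6×8 = 2488320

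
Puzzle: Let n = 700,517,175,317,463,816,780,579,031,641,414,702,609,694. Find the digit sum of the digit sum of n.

13

First digit sum: 175.
1+7+5 = 13.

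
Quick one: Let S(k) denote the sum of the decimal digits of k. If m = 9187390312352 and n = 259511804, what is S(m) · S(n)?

S(9187390312352) = 9+1+8+7+3+9+0+3+1+2+3+5+2 = 53.
S(259511804) = 2+5+9+5+1+1+8+0+4 = 35.
53 · 35 = 1855.

1855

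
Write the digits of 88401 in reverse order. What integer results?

10488

Reversing 88401 gives 10488.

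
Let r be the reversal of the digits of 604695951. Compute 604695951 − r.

445099545

Reverse of 604695951 is 159596406.
604695951 − 159596406 = 445099545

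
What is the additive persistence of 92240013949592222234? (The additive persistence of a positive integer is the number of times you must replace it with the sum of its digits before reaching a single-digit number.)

92240013949592222234 → 74 → 11 → 2 (3 steps)

3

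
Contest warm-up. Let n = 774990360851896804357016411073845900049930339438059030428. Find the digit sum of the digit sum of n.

10

First digit sum: 244.
2+4+4 = 10.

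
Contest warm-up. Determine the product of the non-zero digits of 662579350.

340200

6×6×2×5×7×9×3×5 = 340200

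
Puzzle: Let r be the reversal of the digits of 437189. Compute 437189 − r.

-544545

Reverse of 437189 is 981734.
437189 − 981734 = -544545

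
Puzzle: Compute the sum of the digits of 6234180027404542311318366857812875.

6+2+3+4+1+8+0+0+2+7+4+0+4+5+4+2+3+1+1+3+1+8+3+6+6+8+5+7+8+1+2+8+7+5 = 135

135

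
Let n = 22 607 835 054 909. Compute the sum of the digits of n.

60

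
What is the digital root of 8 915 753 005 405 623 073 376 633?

8+9+1+5+7+5+3+0+0+5+4+0+5+6+2+3+0+7+3+3+7+6+6+3+3 = 101
1+0+1 = 2

2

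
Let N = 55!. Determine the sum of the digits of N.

279

55! = 12696403353658275925965100847566516959580321051449436762275840000000000000
Sum of its 74 digits: 279.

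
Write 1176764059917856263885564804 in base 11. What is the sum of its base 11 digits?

1176764059917856263885564804 in base 11 is A9520887909792957408264167.
Digit sum: 10+9+5+2+0+8+8+7+9+0+9+7+9+2+9+5+7+4+0+8+2+6+4+1+6+7 = 144.

144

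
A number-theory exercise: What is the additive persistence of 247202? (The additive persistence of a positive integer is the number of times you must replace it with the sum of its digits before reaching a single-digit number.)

2

247202 → 17 → 8 (2 steps)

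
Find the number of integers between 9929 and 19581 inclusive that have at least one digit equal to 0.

The integers in [9929, 19581] that have at least one digit equal to 0: 9930, 9940, 9950, 9960, 9970, 9980, …, 19570, 19580.
3369 qualify.

3369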